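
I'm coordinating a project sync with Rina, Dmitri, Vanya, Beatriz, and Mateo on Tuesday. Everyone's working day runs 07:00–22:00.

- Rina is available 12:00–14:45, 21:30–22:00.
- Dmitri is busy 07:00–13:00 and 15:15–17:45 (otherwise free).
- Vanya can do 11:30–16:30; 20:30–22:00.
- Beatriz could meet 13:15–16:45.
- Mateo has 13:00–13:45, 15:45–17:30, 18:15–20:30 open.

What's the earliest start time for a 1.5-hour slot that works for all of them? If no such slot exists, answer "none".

none

Rina free: 12:00-14:45, 21:30-22:00.
Dmitri free: 13:00-15:15, 17:45-22:00 (invert busy blocks within the working day).
Vanya free: 11:30-16:30, 20:30-22:00.
Beatriz free: 13:15-16:45.
Mateo free: 13:00-13:45, 15:45-17:30, 18:15-20:30.
Rina ∩ Dmitri: 13:00-14:45, 21:30-22:00.
Rina ∩ Dmitri ∩ Vanya: 13:00-14:45, 21:30-22:00.
Rina ∩ Dmitri ∩ Vanya ∩ Beatriz: 13:15-14:45.
Rina ∩ Dmitri ∩ Vanya ∩ Beatriz ∩ Mateo: 13:15-13:45.
So the common availability across everyone is 13:15-13:45.
No common window is at least 90 minutes long.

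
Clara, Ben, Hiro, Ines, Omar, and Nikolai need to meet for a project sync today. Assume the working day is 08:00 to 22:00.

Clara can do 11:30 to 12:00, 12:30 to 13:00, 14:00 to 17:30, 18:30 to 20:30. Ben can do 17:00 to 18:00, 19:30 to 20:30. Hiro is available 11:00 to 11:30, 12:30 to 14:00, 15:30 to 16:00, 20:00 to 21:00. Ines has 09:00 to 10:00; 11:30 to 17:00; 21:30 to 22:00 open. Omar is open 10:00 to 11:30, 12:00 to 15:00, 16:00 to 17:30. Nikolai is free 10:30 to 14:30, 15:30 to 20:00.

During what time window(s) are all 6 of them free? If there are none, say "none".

none

Clara ∩ Ben: 17:00-17:30, 19:30-20:30.
Clara ∩ Ben ∩ Hiro: 20:00-20:30.
Clara ∩ Ben ∩ Hiro ∩ Ines: ∅.
Clara ∩ Ben ∩ Hiro ∩ Ines ∩ Omar: ∅.
Clara ∩ Ben ∩ Hiro ∩ Ines ∩ Omar ∩ Nikolai: ∅.
There is no time when everyone is free.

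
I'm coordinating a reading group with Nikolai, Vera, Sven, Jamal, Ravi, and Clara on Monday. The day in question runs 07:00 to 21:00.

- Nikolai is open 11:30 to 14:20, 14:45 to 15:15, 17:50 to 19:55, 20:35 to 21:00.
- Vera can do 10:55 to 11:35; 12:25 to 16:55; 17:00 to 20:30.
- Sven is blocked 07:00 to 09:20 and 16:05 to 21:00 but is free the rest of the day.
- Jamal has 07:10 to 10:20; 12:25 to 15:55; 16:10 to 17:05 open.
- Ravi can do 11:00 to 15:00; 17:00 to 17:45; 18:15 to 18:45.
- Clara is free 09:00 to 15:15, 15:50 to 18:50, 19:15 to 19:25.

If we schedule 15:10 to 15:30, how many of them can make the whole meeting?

Nikolai free: 11:30-14:20, 14:45-15:15, 17:50-19:55, 20:35-21:00.
Vera free: 10:55-11:35, 12:25-16:55, 17:00-20:30.
Sven free: 09:20-16:05 (invert busy blocks within the working day).
Jamal free: 07:10-10:20, 12:25-15:55, 16:10-17:05.
Ravi free: 11:00-15:00, 17:00-17:45, 18:15-18:45.
Clara free: 09:00-15:15, 15:50-18:50, 19:15-19:25.
Vera, Sven, and Jamal can make the full 15:10-15:30 slot — that's 3.

3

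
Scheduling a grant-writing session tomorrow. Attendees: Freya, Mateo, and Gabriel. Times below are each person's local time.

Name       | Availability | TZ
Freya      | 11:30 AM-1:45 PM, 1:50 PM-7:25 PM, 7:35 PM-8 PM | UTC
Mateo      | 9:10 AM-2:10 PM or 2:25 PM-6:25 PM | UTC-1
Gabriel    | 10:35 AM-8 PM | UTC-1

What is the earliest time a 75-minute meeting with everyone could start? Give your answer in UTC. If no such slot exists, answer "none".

11:35

Freya in UTC: 11:30-13:45, 13:50-19:25, 19:35-20:00.
Mateo in UTC: 10:10-15:10, 15:25-19:25 (add 1h to convert from UTC-1).
Gabriel in UTC: 11:35-21:00 (add 1h to convert from UTC-1).
Freya ∩ Mateo: 11:30-13:45, 13:50-15:10, 15:25-19:25.
Freya ∩ Mateo ∩ Gabriel: 11:35-13:45, 13:50-15:10, 15:25-19:25.
Those are the intersection windows.
The first common window of at least 75 minutes is 11:35-13:45, so the earliest start is 11:35.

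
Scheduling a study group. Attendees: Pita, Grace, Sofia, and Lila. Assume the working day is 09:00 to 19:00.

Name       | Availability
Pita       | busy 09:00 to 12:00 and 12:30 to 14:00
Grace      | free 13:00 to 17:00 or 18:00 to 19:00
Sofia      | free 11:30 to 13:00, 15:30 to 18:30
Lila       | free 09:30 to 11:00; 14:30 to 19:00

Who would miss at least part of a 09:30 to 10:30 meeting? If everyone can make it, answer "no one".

Pita free: 12:00-12:30, 14:00-19:00 (invert busy blocks within the working day).
Grace free: 13:00-17:00, 18:00-19:00.
Sofia free: 11:30-13:00, 15:30-18:30.
Lila free: 09:30-11:00, 14:30-19:00.
Pita: not fully free for 09:30-10:30. Grace: not fully free for 09:30-10:30. Sofia: not fully free for 09:30-10:30. Lila: free for 09:30-10:30.

Grace, Pita, Sofia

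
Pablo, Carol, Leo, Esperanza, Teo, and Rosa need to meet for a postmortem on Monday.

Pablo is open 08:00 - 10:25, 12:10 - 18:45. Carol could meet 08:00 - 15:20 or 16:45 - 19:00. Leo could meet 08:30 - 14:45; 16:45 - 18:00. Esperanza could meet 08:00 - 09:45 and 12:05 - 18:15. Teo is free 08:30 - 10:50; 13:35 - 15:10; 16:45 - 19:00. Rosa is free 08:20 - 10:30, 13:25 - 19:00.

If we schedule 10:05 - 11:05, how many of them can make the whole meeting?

Carol and Leo can make the full 10:05-11:05 slot — that's 2.

2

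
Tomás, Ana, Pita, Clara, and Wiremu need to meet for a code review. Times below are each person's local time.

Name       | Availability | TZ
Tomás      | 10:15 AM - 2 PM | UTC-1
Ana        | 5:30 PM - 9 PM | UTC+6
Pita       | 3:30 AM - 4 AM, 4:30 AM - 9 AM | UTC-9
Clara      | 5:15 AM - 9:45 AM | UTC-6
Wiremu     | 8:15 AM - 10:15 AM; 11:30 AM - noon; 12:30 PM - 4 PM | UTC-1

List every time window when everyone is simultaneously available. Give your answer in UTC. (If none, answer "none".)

Tomás in UTC: 11:15-15:00 (add 1h to convert from UTC-1).
Ana in UTC: 11:30-15:00 (subtract 6h to convert from UTC+6).
Pita in UTC: 12:30-13:00, 13:30-18:00 (add 9h to convert from UTC-9).
Clara in UTC: 11:15-15:45 (add 6h to convert from UTC-6).
Wiremu in UTC: 09:15-11:15, 12:30-13:00, 13:30-17:00 (add 1h to convert from UTC-1).
Tomás ∩ Ana: 11:30-15:00.
Tomás ∩ Ana ∩ Pita: 12:30-13:00, 13:30-15:00.
Tomás ∩ Ana ∩ Pita ∩ Clara: 12:30-13:00, 13:30-15:00.
Tomás ∩ Ana ∩ Pita ∩ Clara ∩ Wiremu: 12:30-13:00, 13:30-15:00.

12:30-13:00, 13:30-15:00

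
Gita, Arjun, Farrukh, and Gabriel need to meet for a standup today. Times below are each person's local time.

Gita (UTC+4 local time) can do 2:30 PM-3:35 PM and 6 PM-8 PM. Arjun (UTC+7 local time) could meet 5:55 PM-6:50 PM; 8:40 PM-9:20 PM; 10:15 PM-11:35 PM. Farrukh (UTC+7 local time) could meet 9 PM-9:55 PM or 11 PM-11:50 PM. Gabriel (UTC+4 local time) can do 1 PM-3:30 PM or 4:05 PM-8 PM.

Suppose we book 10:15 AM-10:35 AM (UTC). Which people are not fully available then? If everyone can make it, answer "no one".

Arjun, Farrukh, Gita

Gita in UTC: 10:30-11:35, 14:00-16:00 (subtract 4h to convert from UTC+4).
Arjun in UTC: 10:55-11:50, 13:40-14:20, 15:15-16:35 (subtract 7h to convert from UTC+7).
Farrukh in UTC: 14:00-14:55, 16:00-16:50 (subtract 7h to convert from UTC+7).
Gabriel in UTC: 09:00-11:30, 12:05-16:00 (subtract 4h to convert from UTC+4).
Gita: not fully free for 10:15-10:35. Arjun: not fully free for 10:15-10:35. Farrukh: not fully free for 10:15-10:35. Gabriel: free for 10:15-10:35.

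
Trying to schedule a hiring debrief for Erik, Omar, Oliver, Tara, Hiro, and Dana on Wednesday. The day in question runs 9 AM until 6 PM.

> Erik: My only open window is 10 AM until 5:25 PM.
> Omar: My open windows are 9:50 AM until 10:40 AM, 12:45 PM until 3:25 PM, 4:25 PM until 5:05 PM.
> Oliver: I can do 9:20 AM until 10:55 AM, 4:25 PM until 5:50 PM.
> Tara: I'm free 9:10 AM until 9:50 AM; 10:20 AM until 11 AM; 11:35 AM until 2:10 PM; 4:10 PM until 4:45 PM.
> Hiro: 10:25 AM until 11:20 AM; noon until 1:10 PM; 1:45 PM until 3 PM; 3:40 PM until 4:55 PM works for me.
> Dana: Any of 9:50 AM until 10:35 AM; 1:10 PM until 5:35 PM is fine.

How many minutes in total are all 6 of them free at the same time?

Erik ∩ Omar: 10:00-10:40, 12:45-15:25, 16:25-17:05.
Erik ∩ Omar ∩ Oliver: 10:00-10:40, 16:25-17:05.
Erik ∩ Omar ∩ Oliver ∩ Tara: 10:20-10:40, 16:25-16:45.
Erik ∩ Omar ∩ Oliver ∩ Tara ∩ Hiro: 10:25-10:40, 16:25-16:45.
Erik ∩ Omar ∩ Oliver ∩ Tara ∩ Hiro ∩ Dana: 10:25-10:35, 16:25-16:45.
Those are the intersection windows.
Summing the common windows: 10 + 20 = 30 minutes.

30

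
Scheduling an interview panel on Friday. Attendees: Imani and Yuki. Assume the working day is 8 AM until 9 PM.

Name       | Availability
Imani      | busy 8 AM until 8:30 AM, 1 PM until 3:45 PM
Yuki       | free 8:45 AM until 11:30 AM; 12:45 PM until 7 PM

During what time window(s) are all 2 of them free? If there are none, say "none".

08:45-11:30, 12:45-13:00, 15:45-19:00

Imani free: 08:30-13:00, 15:45-21:00 (invert busy blocks within the working day).
Yuki free: 08:45-11:30, 12:45-19:00.
Imani ∩ Yuki: 08:45-11:30, 12:45-13:00, 15:45-19:00.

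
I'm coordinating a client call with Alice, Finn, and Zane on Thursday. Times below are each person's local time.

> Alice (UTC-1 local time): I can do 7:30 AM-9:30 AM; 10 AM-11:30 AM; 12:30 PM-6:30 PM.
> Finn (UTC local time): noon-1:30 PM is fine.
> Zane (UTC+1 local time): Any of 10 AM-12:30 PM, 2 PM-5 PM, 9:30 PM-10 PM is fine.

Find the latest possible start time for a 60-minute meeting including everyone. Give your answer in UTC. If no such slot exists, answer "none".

Alice in UTC: 08:30-10:30, 11:00-12:30, 13:30-19:30 (add 1h to convert from UTC-1).
Finn in UTC: 12:00-13:30.
Zane in UTC: 09:00-11:30, 13:00-16:00, 20:30-21:00 (subtract 1h to convert from UTC+1).
Alice ∩ Finn: 12:00-12:30.
Alice ∩ Finn ∩ Zane: ∅.
There is no time when everyone is free.
No common window is at least 60 minutes long.

none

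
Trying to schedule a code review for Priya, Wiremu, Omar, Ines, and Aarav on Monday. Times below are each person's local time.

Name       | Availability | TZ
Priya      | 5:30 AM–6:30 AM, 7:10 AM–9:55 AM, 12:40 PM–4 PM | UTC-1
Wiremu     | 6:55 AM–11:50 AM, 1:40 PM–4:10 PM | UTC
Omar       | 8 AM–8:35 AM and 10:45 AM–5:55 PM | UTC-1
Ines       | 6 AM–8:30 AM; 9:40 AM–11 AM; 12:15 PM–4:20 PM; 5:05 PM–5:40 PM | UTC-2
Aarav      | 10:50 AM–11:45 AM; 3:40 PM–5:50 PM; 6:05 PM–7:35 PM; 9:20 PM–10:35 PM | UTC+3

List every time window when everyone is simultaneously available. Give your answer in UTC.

Priya in UTC: 06:30-07:30, 08:10-10:55, 13:40-17:00 (add 1h to convert from UTC-1).
Wiremu in UTC: 06:55-11:50, 13:40-16:10.
Omar in UTC: 09:00-09:35, 11:45-18:55 (add 1h to convert from UTC-1).
Ines in UTC: 08:00-10:30, 11:40-13:00, 14:15-18:20, 19:05-19:40 (add 2h to convert from UTC-2).
Aarav in UTC: 07:50-08:45, 12:40-14:50, 15:05-16:35, 18:20-19:35 (subtract 3h to convert from UTC+3).
Priya ∩ Wiremu: 06:55-07:30, 08:10-10:55, 13:40-16:10.
Priya ∩ Wiremu ∩ Omar: 09:00-09:35, 13:40-16:10.
Priya ∩ Wiremu ∩ Omar ∩ Ines: 09:00-09:35, 14:15-16:10.
Priya ∩ Wiremu ∩ Omar ∩ Ines ∩ Aarav: 14:15-14:50, 15:05-16:10.
Those are the intersection windows.

14:15-14:50, 15:05-16:10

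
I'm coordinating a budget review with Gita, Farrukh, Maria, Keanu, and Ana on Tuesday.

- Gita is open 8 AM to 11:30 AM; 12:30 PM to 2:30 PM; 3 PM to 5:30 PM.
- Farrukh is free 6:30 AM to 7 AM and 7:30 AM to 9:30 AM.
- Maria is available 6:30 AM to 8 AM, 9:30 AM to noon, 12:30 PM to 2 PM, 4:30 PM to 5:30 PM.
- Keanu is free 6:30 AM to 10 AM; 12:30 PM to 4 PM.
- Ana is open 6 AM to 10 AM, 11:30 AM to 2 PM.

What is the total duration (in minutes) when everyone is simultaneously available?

Gita ∩ Farrukh: 08:00-09:30.
Gita ∩ Farrukh ∩ Maria: ∅.
Gita ∩ Farrukh ∩ Maria ∩ Keanu: ∅.
Gita ∩ Farrukh ∩ Maria ∩ Keanu ∩ Ana: ∅.
There is no time when everyone is free.
There is no common window, so the total is 0 minutes.

0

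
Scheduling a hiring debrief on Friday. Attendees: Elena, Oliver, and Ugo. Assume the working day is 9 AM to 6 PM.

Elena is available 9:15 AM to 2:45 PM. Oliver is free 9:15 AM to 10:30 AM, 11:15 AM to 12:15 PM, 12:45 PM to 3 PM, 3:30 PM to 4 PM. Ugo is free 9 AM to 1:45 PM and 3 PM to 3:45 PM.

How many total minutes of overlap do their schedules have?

Elena ∩ Oliver: 09:15-10:30, 11:15-12:15, 12:45-14:45.
Elena ∩ Oliver ∩ Ugo: 09:15-10:30, 11:15-12:15, 12:45-13:45.
Summing the common windows: 75 + 60 + 60 = 195 minutes.

195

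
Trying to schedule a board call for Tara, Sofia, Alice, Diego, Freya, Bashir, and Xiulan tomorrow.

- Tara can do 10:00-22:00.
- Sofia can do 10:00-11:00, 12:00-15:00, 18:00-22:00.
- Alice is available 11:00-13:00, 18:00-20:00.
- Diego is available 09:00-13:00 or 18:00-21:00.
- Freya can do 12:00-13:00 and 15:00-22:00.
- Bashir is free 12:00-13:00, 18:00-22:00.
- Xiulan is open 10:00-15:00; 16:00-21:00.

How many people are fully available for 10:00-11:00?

Tara, Sofia, Diego, and Xiulan can make the full 10:00-11:00 slot — that's 4.

4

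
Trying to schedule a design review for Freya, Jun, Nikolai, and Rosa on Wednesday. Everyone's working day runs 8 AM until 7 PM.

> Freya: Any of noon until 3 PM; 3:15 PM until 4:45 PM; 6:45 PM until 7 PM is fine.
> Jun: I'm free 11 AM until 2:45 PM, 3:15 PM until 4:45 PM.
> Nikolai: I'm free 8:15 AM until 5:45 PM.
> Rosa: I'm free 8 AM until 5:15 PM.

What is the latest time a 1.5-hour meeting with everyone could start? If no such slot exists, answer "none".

Freya ∩ Jun: 12:00-14:45, 15:15-16:45.
Freya ∩ Jun ∩ Nikolai: 12:00-14:45, 15:15-16:45.
Freya ∩ Jun ∩ Nikolai ∩ Rosa: 12:00-14:45, 15:15-16:45.
So the common availability across everyone is 12:00-14:45, 15:15-16:45.
The last common window of at least 90 minutes is 15:15-16:45; a 90-minute meeting can start as late as 15:15 and still end by 16:45.

15:15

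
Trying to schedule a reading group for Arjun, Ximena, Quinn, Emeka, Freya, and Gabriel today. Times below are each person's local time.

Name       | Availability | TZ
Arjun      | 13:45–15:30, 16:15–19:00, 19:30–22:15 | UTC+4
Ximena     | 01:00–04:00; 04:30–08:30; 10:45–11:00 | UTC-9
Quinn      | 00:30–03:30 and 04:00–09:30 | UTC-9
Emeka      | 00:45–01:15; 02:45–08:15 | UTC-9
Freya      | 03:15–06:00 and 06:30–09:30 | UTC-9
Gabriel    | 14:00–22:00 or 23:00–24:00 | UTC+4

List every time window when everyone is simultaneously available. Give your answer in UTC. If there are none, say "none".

Arjun in UTC: 09:45-11:30, 12:15-15:00, 15:30-18:15 (subtract 4h to convert from UTC+4).
Ximena in UTC: 10:00-13:00, 13:30-17:30, 19:45-20:00 (add 9h to convert from UTC-9).
Quinn in UTC: 09:30-12:30, 13:00-18:30 (add 9h to convert from UTC-9).
Emeka in UTC: 09:45-10:15, 11:45-17:15 (add 9h to convert from UTC-9).
Freya in UTC: 12:15-15:00, 15:30-18:30 (add 9h to convert from UTC-9).
Gabriel in UTC: 10:00-18:00, 19:00-20:00 (subtract 4h to convert from UTC+4).
Arjun ∩ Ximena: 10:00-11:30, 12:15-13:00, 13:30-15:00, 15:30-17:30.
Arjun ∩ Ximena ∩ Quinn: 10:00-11:30, 12:15-12:30, 13:30-15:00, 15:30-17:30.
Arjun ∩ Ximena ∩ Quinn ∩ Emeka: 10:00-10:15, 12:15-12:30, 13:30-15:00, 15:30-17:15.
Arjun ∩ Ximena ∩ Quinn ∩ Emeka ∩ Freya: 12:15-12:30, 13:30-15:00, 15:30-17:15.
Arjun ∩ Ximena ∩ Quinn ∩ Emeka ∩ Freya ∩ Gabriel: 12:15-12:30, 13:30-15:00, 15:30-17:15.

12:15-12:30, 13:30-15:00, 15:30-17:15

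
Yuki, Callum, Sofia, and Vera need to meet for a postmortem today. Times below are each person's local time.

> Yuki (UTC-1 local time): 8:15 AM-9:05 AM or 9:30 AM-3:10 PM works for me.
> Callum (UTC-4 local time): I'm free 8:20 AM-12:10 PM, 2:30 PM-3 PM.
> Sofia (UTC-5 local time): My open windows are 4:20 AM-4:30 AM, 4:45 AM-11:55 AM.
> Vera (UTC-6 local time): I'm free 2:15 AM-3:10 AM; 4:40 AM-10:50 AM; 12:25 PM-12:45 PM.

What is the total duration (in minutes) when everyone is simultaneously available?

Yuki in UTC: 09:15-10:05, 10:30-16:10 (add 1h to convert from UTC-1).
Callum in UTC: 12:20-16:10, 18:30-19:00 (add 4h to convert from UTC-4).
Sofia in UTC: 09:20-09:30, 09:45-16:55 (add 5h to convert from UTC-5).
Vera in UTC: 08:15-09:10, 10:40-16:50, 18:25-18:45 (add 6h to convert from UTC-6).
Yuki ∩ Callum: 12:20-16:10.
Yuki ∩ Callum ∩ Sofia: 12:20-16:10.
Yuki ∩ Callum ∩ Sofia ∩ Vera: 12:20-16:10.
Those are the intersection windows.
That's a single block of 230 minutes.

230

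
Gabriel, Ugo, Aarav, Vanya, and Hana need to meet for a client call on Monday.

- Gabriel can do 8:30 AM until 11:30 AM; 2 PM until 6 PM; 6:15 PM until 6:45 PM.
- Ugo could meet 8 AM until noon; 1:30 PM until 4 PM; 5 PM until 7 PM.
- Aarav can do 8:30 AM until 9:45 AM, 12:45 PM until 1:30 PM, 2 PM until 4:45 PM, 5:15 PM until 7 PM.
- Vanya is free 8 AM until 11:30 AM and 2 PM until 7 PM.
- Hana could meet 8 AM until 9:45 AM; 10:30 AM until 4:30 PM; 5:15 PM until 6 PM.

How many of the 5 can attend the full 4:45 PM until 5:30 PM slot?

Gabriel and Vanya can make the full 16:45-17:30 slot — that's 2.

2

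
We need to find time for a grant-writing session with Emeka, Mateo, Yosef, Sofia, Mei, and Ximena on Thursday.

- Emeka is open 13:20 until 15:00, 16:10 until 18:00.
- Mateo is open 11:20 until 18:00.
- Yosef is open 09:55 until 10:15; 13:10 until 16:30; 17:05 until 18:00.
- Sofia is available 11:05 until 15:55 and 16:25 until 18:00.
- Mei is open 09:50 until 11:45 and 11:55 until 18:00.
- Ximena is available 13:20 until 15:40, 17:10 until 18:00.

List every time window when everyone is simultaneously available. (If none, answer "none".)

Emeka ∩ Mateo: 13:20-15:00, 16:10-18:00.
Emeka ∩ Mateo ∩ Yosef: 13:20-15:00, 16:10-16:30, 17:05-18:00.
Emeka ∩ Mateo ∩ Yosef ∩ Sofia: 13:20-15:00, 16:25-16:30, 17:05-18:00.
Emeka ∩ Mateo ∩ Yosef ∩ Sofia ∩ Mei: 13:20-15:00, 16:25-16:30, 17:05-18:00.
Emeka ∩ Mateo ∩ Yosef ∩ Sofia ∩ Mei ∩ Ximena: 13:20-15:00, 17:10-18:00.
Those are the intersection windows.

13:20-15:00, 17:10-18:00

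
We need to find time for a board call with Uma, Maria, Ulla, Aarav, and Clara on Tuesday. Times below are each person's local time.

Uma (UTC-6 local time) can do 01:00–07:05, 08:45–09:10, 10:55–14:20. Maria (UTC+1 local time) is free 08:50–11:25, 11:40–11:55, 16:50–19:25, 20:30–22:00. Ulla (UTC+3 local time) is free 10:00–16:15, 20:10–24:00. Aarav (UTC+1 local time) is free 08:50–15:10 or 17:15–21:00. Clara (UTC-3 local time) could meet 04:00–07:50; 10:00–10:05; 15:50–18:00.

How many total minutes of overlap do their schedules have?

195

Uma in UTC: 07:00-13:05, 14:45-15:10, 16:55-20:20 (add 6h to convert from UTC-6).
Maria in UTC: 07:50-10:25, 10:40-10:55, 15:50-18:25, 19:30-21:00 (subtract 1h to convert from UTC+1).
Ulla in UTC: 07:00-13:15, 17:10-21:00 (subtract 3h to convert from UTC+3).
Aarav in UTC: 07:50-14:10, 16:15-20:00 (subtract 1h to convert from UTC+1).
Clara in UTC: 07:00-10:50, 13:00-13:05, 18:50-21:00 (add 3h to convert from UTC-3).
Uma ∩ Maria: 07:50-10:25, 10:40-10:55, 16:55-18:25, 19:30-20:20.
Uma ∩ Maria ∩ Ulla: 07:50-10:25, 10:40-10:55, 17:10-18:25, 19:30-20:20.
Uma ∩ Maria ∩ Ulla ∩ Aarav: 07:50-10:25, 10:40-10:55, 17:10-18:25, 19:30-20:00.
Uma ∩ Maria ∩ Ulla ∩ Aarav ∩ Clara: 07:50-10:25, 10:40-10:50, 19:30-20:00.
Those are the intersection windows.
Summing the common windows: 155 + 10 + 30 = 195 minutes.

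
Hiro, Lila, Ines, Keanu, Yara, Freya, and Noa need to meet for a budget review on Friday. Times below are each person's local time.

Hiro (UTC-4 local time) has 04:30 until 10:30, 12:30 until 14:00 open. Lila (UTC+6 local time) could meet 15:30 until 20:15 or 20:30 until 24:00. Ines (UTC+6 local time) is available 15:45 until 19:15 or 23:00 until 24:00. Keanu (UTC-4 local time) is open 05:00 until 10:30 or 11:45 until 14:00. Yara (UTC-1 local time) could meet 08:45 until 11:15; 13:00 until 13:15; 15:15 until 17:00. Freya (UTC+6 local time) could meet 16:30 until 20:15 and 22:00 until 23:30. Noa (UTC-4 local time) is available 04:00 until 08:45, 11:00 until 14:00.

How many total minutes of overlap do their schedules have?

Hiro in UTC: 08:30-14:30, 16:30-18:00 (add 4h to convert from UTC-4).
Lila in UTC: 09:30-14:15, 14:30-18:00 (subtract 6h to convert from UTC+6).
Ines in UTC: 09:45-13:15, 17:00-18:00 (subtract 6h to convert from UTC+6).
Keanu in UTC: 09:00-14:30, 15:45-18:00 (add 4h to convert from UTC-4).
Yara in UTC: 09:45-12:15, 14:00-14:15, 16:15-18:00 (add 1h to convert from UTC-1).
Freya in UTC: 10:30-14:15, 16:00-17:30 (subtract 6h to convert from UTC+6).
Noa in UTC: 08:00-12:45, 15:00-18:00 (add 4h to convert from UTC-4).
Hiro ∩ Lila: 09:30-14:15, 16:30-18:00.
Hiro ∩ Lila ∩ Ines: 09:45-13:15, 17:00-18:00.
Hiro ∩ Lila ∩ Ines ∩ Keanu: 09:45-13:15, 17:00-18:00.
Hiro ∩ Lila ∩ Ines ∩ Keanu ∩ Yara: 09:45-12:15, 17:00-18:00.
Hiro ∩ Lila ∩ Ines ∩ Keanu ∩ Yara ∩ Freya: 10:30-12:15, 17:00-17:30.
Hiro ∩ Lila ∩ Ines ∩ Keanu ∩ Yara ∩ Freya ∩ Noa: 10:30-12:15, 17:00-17:30.
Summing the common windows: 105 + 30 = 135 minutes.

135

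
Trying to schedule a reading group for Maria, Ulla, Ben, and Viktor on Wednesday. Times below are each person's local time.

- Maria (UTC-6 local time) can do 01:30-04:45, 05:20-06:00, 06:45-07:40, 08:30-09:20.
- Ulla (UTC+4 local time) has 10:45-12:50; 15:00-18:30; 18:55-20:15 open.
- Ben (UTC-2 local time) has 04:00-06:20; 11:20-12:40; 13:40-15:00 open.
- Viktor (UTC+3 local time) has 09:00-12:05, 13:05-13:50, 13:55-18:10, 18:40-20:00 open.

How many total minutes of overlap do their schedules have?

Maria in UTC: 07:30-10:45, 11:20-12:00, 12:45-13:40, 14:30-15:20 (add 6h to convert from UTC-6).
Ulla in UTC: 06:45-08:50, 11:00-14:30, 14:55-16:15 (subtract 4h to convert from UTC+4).
Ben in UTC: 06:00-08:20, 13:20-14:40, 15:40-17:00 (add 2h to convert from UTC-2).
Viktor in UTC: 06:00-09:05, 10:05-10:50, 10:55-15:10, 15:40-17:00 (subtract 3h to convert from UTC+3).
Maria ∩ Ulla: 07:30-08:50, 11:20-12:00, 12:45-13:40, 14:55-15:20.
Maria ∩ Ulla ∩ Ben: 07:30-08:20, 13:20-13:40.
Maria ∩ Ulla ∩ Ben ∩ Viktor: 07:30-08:20, 13:20-13:40.
Those are the intersection windows.
Summing the common windows: 50 + 20 = 70 minutes.

70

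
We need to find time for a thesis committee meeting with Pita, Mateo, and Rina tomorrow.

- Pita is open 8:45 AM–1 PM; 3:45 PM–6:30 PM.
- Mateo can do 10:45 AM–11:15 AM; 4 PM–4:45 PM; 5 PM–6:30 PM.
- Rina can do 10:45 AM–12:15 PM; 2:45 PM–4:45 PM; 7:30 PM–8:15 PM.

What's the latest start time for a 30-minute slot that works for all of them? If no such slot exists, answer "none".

16:15

Pita ∩ Mateo: 10:45-11:15, 16:00-16:45, 17:00-18:30.
Pita ∩ Mateo ∩ Rina: 10:45-11:15, 16:00-16:45.
The last common window of at least 30 minutes is 16:00-16:45; a 30-minute meeting can start as late as 16:15 and still end by 16:45.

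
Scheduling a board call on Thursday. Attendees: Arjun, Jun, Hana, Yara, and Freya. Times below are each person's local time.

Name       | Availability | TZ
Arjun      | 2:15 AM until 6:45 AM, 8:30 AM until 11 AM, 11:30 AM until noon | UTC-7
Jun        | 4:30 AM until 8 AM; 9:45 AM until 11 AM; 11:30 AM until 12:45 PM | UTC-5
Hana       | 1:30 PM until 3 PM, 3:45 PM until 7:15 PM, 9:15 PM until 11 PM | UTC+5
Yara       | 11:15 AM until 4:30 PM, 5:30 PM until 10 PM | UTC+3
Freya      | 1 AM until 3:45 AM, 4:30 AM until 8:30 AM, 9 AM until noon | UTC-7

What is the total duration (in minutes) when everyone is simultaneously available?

Arjun in UTC: 09:15-13:45, 15:30-18:00, 18:30-19:00 (add 7h to convert from UTC-7).
Jun in UTC: 09:30-13:00, 14:45-16:00, 16:30-17:45 (add 5h to convert from UTC-5).
Hana in UTC: 08:30-10:00, 10:45-14:15, 16:15-18:00 (subtract 5h to convert from UTC+5).
Yara in UTC: 08:15-13:30, 14:30-19:00 (subtract 3h to convert from UTC+3).
Freya in UTC: 08:00-10:45, 11:30-15:30, 16:00-19:00 (add 7h to convert from UTC-7).
Arjun ∩ Jun: 09:30-13:00, 15:30-16:00, 16:30-17:45.
Arjun ∩ Jun ∩ Hana: 09:30-10:00, 10:45-13:00, 16:30-17:45.
Arjun ∩ Jun ∩ Hana ∩ Yara: 09:30-10:00, 10:45-13:00, 16:30-17:45.
Arjun ∩ Jun ∩ Hana ∩ Yara ∩ Freya: 09:30-10:00, 11:30-13:00, 16:30-17:45.
Summing the common windows: 30 + 90 + 75 = 195 minutes.

195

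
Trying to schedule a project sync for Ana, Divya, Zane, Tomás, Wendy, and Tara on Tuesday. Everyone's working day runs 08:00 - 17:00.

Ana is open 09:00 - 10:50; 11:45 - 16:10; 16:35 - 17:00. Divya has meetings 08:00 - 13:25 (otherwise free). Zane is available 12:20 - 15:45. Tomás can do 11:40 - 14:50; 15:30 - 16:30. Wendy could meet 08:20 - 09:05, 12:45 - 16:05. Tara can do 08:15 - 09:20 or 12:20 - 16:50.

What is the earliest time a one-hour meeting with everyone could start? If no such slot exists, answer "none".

Ana free: 09:00-10:50, 11:45-16:10, 16:35-17:00.
Divya free: 13:25-17:00 (invert busy blocks within the working day).
Zane free: 12:20-15:45.
Tomás free: 11:40-14:50, 15:30-16:30.
Wendy free: 08:20-09:05, 12:45-16:05.
Tara free: 08:15-09:20, 12:20-16:50.
Ana ∩ Divya: 13:25-16:10, 16:35-17:00.
Ana ∩ Divya ∩ Zane: 13:25-15:45.
Ana ∩ Divya ∩ Zane ∩ Tomás: 13:25-14:50, 15:30-15:45.
Ana ∩ Divya ∩ Zane ∩ Tomás ∩ Wendy: 13:25-14:50, 15:30-15:45.
Ana ∩ Divya ∩ Zane ∩ Tomás ∩ Wendy ∩ Tara: 13:25-14:50, 15:30-15:45.
So the common availability across everyone is 13:25-14:50, 15:30-15:45.
The first common window of at least 60 minutes is 13:25-14:50, so the earliest start is 13:25.

13:25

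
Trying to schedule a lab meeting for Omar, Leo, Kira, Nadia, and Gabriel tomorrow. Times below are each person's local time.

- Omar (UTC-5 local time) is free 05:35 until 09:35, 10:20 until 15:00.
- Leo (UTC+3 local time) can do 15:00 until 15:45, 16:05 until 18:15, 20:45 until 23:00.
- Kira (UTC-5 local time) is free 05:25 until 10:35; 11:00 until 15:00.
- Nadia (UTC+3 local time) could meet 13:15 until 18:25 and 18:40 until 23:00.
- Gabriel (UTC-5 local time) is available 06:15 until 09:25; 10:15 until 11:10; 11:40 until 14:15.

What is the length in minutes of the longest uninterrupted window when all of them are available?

90

Omar in UTC: 10:35-14:35, 15:20-20:00 (add 5h to convert from UTC-5).
Leo in UTC: 12:00-12:45, 13:05-15:15, 17:45-20:00 (subtract 3h to convert from UTC+3).
Kira in UTC: 10:25-15:35, 16:00-20:00 (add 5h to convert from UTC-5).
Nadia in UTC: 10:15-15:25, 15:40-20:00 (subtract 3h to convert from UTC+3).
Gabriel in UTC: 11:15-14:25, 15:15-16:10, 16:40-19:15 (add 5h to convert from UTC-5).
Omar ∩ Leo: 12:00-12:45, 13:05-14:35, 17:45-20:00.
Omar ∩ Leo ∩ Kira: 12:00-12:45, 13:05-14:35, 17:45-20:00.
Omar ∩ Leo ∩ Kira ∩ Nadia: 12:00-12:45, 13:05-14:35, 17:45-20:00.
Omar ∩ Leo ∩ Kira ∩ Nadia ∩ Gabriel: 12:00-12:45, 13:05-14:25, 17:45-19:15.
The longest is 17:45-19:15 at 90 minutes.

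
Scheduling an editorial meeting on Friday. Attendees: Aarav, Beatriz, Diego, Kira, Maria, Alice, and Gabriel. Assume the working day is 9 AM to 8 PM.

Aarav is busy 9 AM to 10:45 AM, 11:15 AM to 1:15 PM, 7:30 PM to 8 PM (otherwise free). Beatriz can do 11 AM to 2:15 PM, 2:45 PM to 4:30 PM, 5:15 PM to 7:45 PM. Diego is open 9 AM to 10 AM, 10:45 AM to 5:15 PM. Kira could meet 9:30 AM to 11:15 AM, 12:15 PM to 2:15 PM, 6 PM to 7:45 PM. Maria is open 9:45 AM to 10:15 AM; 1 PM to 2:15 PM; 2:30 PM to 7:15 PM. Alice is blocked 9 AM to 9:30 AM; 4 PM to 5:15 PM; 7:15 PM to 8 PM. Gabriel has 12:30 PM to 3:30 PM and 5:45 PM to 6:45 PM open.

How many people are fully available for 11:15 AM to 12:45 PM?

3

Aarav free: 10:45-11:15, 13:15-19:30 (invert busy blocks within the working day).
Beatriz free: 11:00-14:15, 14:45-16:30, 17:15-19:45.
Diego free: 09:00-10:00, 10:45-17:15.
Kira free: 09:30-11:15, 12:15-14:15, 18:00-19:45.
Maria free: 09:45-10:15, 13:00-14:15, 14:30-19:15.
Alice free: 09:30-16:00, 17:15-19:15 (invert busy blocks within the working day).
Gabriel free: 12:30-15:30, 17:45-18:45.
Beatriz, Diego, and Alice can make the full 11:15-12:45 slot — that's 3.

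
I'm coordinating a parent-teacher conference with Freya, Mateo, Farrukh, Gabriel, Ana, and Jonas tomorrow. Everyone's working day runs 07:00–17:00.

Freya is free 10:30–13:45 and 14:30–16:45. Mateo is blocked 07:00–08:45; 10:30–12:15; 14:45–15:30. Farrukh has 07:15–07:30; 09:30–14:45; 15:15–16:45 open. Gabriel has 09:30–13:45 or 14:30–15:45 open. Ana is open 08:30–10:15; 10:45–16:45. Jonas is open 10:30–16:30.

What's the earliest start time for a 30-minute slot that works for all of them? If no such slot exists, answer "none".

Freya free: 10:30-13:45, 14:30-16:45.
Mateo free: 08:45-10:30, 12:15-14:45, 15:30-17:00 (invert busy blocks within the working day).
Farrukh free: 07:15-07:30, 09:30-14:45, 15:15-16:45.
Gabriel free: 09:30-13:45, 14:30-15:45.
Ana free: 08:30-10:15, 10:45-16:45.
Jonas free: 10:30-16:30.
Freya ∩ Mateo: 12:15-13:45, 14:30-14:45, 15:30-16:45.
Freya ∩ Mateo ∩ Farrukh: 12:15-13:45, 14:30-14:45, 15:30-16:45.
Freya ∩ Mateo ∩ Farrukh ∩ Gabriel: 12:15-13:45, 14:30-14:45, 15:30-15:45.
Freya ∩ Mateo ∩ Farrukh ∩ Gabriel ∩ Ana: 12:15-13:45, 14:30-14:45, 15:30-15:45.
Freya ∩ Mateo ∩ Farrukh ∩ Gabriel ∩ Ana ∩ Jonas: 12:15-13:45, 14:30-14:45, 15:30-15:45.
The first common window of at least 30 minutes is 12:15-13:45, so the earliest start is 12:15.

12:15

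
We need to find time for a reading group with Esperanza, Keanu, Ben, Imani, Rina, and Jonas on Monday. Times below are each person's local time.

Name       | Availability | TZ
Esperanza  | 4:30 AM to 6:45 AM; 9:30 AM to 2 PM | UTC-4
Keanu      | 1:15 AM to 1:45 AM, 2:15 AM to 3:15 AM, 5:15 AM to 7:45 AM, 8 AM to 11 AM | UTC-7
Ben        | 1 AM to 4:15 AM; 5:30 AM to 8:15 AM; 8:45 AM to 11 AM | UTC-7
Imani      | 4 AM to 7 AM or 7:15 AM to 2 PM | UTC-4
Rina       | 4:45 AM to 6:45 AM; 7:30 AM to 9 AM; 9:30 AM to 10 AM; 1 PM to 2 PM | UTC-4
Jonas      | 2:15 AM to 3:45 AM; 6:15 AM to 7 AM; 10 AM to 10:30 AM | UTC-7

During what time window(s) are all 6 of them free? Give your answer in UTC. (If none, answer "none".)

09:15-10:15, 13:30-14:00, 17:00-17:30

Esperanza in UTC: 08:30-10:45, 13:30-18:00 (add 4h to convert from UTC-4).
Keanu in UTC: 08:15-08:45, 09:15-10:15, 12:15-14:45, 15:00-18:00 (add 7h to convert from UTC-7).
Ben in UTC: 08:00-11:15, 12:30-15:15, 15:45-18:00 (add 7h to convert from UTC-7).
Imani in UTC: 08:00-11:00, 11:15-18:00 (add 4h to convert from UTC-4).
Rina in UTC: 08:45-10:45, 11:30-13:00, 13:30-14:00, 17:00-18:00 (add 4h to convert from UTC-4).
Jonas in UTC: 09:15-10:45, 13:15-14:00, 17:00-17:30 (add 7h to convert from UTC-7).
Esperanza ∩ Keanu: 08:30-08:45, 09:15-10:15, 13:30-14:45, 15:00-18:00.
Esperanza ∩ Keanu ∩ Ben: 08:30-08:45, 09:15-10:15, 13:30-14:45, 15:00-15:15, 15:45-18:00.
Esperanza ∩ Keanu ∩ Ben ∩ Imani: 08:30-08:45, 09:15-10:15, 13:30-14:45, 15:00-15:15, 15:45-18:00.
Esperanza ∩ Keanu ∩ Ben ∩ Imani ∩ Rina: 09:15-10:15, 13:30-14:00, 17:00-18:00.
Esperanza ∩ Keanu ∩ Ben ∩ Imani ∩ Rina ∩ Jonas: 09:15-10:15, 13:30-14:00, 17:00-17:30.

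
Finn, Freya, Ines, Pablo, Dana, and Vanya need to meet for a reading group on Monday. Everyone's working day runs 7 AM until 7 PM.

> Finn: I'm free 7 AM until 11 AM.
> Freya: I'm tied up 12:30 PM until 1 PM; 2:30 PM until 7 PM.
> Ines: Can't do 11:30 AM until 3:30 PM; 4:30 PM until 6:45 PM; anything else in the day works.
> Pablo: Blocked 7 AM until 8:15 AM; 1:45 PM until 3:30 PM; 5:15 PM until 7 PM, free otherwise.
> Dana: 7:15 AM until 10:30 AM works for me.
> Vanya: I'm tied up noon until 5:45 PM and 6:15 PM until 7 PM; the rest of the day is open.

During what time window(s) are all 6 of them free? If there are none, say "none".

08:15-10:30

Finn free: 07:00-11:00.
Freya free: 07:00-12:30, 13:00-14:30 (invert busy blocks within the working day).
Ines free: 07:00-11:30, 15:30-16:30, 18:45-19:00 (invert busy blocks within the working day).
Pablo free: 08:15-13:45, 15:30-17:15 (invert busy blocks within the working day).
Dana free: 07:15-10:30.
Vanya free: 07:00-12:00, 17:45-18:15 (invert busy blocks within the working day).
Finn ∩ Freya: 07:00-11:00.
Finn ∩ Freya ∩ Ines: 07:00-11:00.
Finn ∩ Freya ∩ Ines ∩ Pablo: 08:15-11:00.
Finn ∩ Freya ∩ Ines ∩ Pablo ∩ Dana: 08:15-10:30.
Finn ∩ Freya ∩ Ines ∩ Pablo ∩ Dana ∩ Vanya: 08:15-10:30.
So the common availability across everyone is 08:15-10:30.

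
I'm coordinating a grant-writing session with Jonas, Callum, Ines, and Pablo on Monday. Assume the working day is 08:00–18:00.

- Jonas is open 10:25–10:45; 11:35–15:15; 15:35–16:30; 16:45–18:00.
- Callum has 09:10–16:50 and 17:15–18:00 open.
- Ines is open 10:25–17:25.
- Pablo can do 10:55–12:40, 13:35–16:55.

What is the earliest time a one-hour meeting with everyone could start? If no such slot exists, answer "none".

Jonas ∩ Callum: 10:25-10:45, 11:35-15:15, 15:35-16:30, 16:45-16:50, 17:15-18:00.
Jonas ∩ Callum ∩ Ines: 10:25-10:45, 11:35-15:15, 15:35-16:30, 16:45-16:50, 17:15-17:25.
Jonas ∩ Callum ∩ Ines ∩ Pablo: 11:35-12:40, 13:35-15:15, 15:35-16:30, 16:45-16:50.
The first common window of at least 60 minutes is 11:35-12:40, so the earliest start is 11:35.

11:35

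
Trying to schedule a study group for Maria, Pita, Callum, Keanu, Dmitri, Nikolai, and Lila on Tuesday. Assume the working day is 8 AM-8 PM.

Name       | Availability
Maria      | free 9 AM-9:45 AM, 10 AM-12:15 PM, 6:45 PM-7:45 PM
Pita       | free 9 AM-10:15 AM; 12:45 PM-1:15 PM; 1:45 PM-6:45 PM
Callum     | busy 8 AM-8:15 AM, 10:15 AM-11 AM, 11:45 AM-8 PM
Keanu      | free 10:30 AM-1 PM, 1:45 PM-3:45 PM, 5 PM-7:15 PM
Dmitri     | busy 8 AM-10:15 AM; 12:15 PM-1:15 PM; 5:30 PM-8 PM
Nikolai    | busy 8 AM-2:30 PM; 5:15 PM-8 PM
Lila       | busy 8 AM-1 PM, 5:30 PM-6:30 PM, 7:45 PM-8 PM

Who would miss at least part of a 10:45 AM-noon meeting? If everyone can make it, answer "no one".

Callum, Lila, Nikolai, Pita

Maria free: 09:00-09:45, 10:00-12:15, 18:45-19:45.
Pita free: 09:00-10:15, 12:45-13:15, 13:45-18:45.
Callum free: 08:15-10:15, 11:00-11:45 (invert busy blocks within the working day).
Keanu free: 10:30-13:00, 13:45-15:45, 17:00-19:15.
Dmitri free: 10:15-12:15, 13:15-17:30 (invert busy blocks within the working day).
Nikolai free: 14:30-17:15 (invert busy blocks within the working day).
Lila free: 13:00-17:30, 18:30-19:45 (invert busy blocks within the working day).
Maria: free for 10:45-12:00. Pita: not fully free for 10:45-12:00. Callum: not fully free for 10:45-12:00. Keanu: free for 10:45-12:00. Dmitri: free for 10:45-12:00. Nikolai: not fully free for 10:45-12:00. Lila: not fully free for 10:45-12:00.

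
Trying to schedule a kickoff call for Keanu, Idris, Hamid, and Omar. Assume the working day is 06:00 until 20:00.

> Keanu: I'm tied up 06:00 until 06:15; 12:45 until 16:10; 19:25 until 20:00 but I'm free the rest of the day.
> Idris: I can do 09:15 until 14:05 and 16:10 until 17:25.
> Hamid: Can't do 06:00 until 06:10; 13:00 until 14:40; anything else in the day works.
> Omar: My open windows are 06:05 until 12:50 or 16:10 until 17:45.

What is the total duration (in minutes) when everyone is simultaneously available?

285

Keanu free: 06:15-12:45, 16:10-19:25 (invert busy blocks within the working day).
Idris free: 09:15-14:05, 16:10-17:25.
Hamid free: 06:10-13:00, 14:40-20:00 (invert busy blocks within the working day).
Omar free: 06:05-12:50, 16:10-17:45.
Keanu ∩ Idris: 09:15-12:45, 16:10-17:25.
Keanu ∩ Idris ∩ Hamid: 09:15-12:45, 16:10-17:25.
Keanu ∩ Idris ∩ Hamid ∩ Omar: 09:15-12:45, 16:10-17:25.
Summing the common windows: 210 + 75 = 285 minutes.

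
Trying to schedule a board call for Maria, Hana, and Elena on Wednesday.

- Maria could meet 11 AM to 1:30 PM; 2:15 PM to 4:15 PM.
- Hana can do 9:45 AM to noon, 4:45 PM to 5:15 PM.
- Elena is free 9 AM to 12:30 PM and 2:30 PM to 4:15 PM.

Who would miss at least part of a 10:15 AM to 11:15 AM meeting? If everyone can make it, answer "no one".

Maria: not fully free for 10:15-11:15. Hana: free for 10:15-11:15. Elena: free for 10:15-11:15.

Maria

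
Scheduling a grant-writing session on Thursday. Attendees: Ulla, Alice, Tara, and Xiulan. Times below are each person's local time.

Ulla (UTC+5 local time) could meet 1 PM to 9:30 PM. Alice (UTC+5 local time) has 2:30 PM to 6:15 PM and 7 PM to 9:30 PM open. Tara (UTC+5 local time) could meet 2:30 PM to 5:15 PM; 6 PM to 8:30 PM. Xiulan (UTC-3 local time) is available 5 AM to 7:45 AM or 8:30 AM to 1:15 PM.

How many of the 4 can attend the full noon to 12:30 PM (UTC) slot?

Ulla in UTC: 08:00-16:30 (subtract 5h to convert from UTC+5).
Alice in UTC: 09:30-13:15, 14:00-16:30 (subtract 5h to convert from UTC+5).
Tara in UTC: 09:30-12:15, 13:00-15:30 (subtract 5h to convert from UTC+5).
Xiulan in UTC: 08:00-10:45, 11:30-16:15 (add 3h to convert from UTC-3).
Ulla, Alice, and Xiulan can make the full 12:00-12:30 slot — that's 3.

3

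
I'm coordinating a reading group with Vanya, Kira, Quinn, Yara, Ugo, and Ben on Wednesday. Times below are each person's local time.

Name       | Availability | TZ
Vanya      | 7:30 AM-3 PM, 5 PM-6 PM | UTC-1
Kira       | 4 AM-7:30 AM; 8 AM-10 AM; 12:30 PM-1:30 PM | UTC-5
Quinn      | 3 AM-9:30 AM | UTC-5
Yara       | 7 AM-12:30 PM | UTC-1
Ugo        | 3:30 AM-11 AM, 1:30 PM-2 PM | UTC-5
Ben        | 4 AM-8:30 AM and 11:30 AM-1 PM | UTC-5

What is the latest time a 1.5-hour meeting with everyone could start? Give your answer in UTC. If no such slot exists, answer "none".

11:00

Vanya in UTC: 08:30-16:00, 18:00-19:00 (add 1h to convert from UTC-1).
Kira in UTC: 09:00-12:30, 13:00-15:00, 17:30-18:30 (add 5h to convert from UTC-5).
Quinn in UTC: 08:00-14:30 (add 5h to convert from UTC-5).
Yara in UTC: 08:00-13:30 (add 1h to convert from UTC-1).
Ugo in UTC: 08:30-16:00, 18:30-19:00 (add 5h to convert from UTC-5).
Ben in UTC: 09:00-13:30, 16:30-18:00 (add 5h to convert from UTC-5).
Vanya ∩ Kira: 09:00-12:30, 13:00-15:00, 18:00-18:30.
Vanya ∩ Kira ∩ Quinn: 09:00-12:30, 13:00-14:30.
Vanya ∩ Kira ∩ Quinn ∩ Yara: 09:00-12:30, 13:00-13:30.
Vanya ∩ Kira ∩ Quinn ∩ Yara ∩ Ugo: 09:00-12:30, 13:00-13:30.
Vanya ∩ Kira ∩ Quinn ∩ Yara ∩ Ugo ∩ Ben: 09:00-12:30, 13:00-13:30.
The last common window of at least 90 minutes is 09:00-12:30; a 90-minute meeting can start as late as 11:00 and still end by 12:30.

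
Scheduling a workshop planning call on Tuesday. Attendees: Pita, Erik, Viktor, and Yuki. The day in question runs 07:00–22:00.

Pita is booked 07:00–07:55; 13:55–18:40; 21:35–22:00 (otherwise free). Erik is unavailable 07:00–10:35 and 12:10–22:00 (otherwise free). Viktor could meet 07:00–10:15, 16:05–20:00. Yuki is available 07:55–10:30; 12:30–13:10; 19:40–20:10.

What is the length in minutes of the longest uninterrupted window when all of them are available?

Pita free: 07:55-13:55, 18:40-21:35 (invert busy blocks within the working day).
Erik free: 10:35-12:10 (invert busy blocks within the working day).
Viktor free: 07:00-10:15, 16:05-20:00.
Yuki free: 07:55-10:30, 12:30-13:10, 19:40-20:10.
Pita ∩ Erik: 10:35-12:10.
Pita ∩ Erik ∩ Viktor: ∅.
Pita ∩ Erik ∩ Viktor ∩ Yuki: ∅.
There is no time when everyone is free.
No common window exists, so the longest block is 0 minutes.

0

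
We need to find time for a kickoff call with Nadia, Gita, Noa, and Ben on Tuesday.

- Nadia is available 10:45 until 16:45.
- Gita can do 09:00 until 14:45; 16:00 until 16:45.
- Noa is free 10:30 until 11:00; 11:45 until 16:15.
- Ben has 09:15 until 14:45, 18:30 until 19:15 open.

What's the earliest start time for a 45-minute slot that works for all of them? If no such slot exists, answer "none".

Nadia ∩ Gita: 10:45-14:45, 16:00-16:45.
Nadia ∩ Gita ∩ Noa: 10:45-11:00, 11:45-14:45, 16:00-16:15.
Nadia ∩ Gita ∩ Noa ∩ Ben: 10:45-11:00, 11:45-14:45.
The first common window of at least 45 minutes is 11:45-14:45, so the earliest start is 11:45.

11:45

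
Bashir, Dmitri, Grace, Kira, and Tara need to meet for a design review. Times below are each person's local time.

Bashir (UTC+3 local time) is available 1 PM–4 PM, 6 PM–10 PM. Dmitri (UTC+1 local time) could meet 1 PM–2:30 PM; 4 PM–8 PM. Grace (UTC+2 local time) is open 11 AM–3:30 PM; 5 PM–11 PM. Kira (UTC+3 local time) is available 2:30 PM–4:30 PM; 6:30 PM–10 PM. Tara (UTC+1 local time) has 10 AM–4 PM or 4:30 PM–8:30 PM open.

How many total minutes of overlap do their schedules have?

Bashir in UTC: 10:00-13:00, 15:00-19:00 (subtract 3h to convert from UTC+3).
Dmitri in UTC: 12:00-13:30, 15:00-19:00 (subtract 1h to convert from UTC+1).
Grace in UTC: 09:00-13:30, 15:00-21:00 (subtract 2h to convert from UTC+2).
Kira in UTC: 11:30-13:30, 15:30-19:00 (subtract 3h to convert from UTC+3).
Tara in UTC: 09:00-15:00, 15:30-19:30 (subtract 1h to convert from UTC+1).
Bashir ∩ Dmitri: 12:00-13:00, 15:00-19:00.
Bashir ∩ Dmitri ∩ Grace: 12:00-13:00, 15:00-19:00.
Bashir ∩ Dmitri ∩ Grace ∩ Kira: 12:00-13:00, 15:30-19:00.
Bashir ∩ Dmitri ∩ Grace ∩ Kira ∩ Tara: 12:00-13:00, 15:30-19:00.
Summing the common windows: 60 + 210 = 270 minutes.

270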